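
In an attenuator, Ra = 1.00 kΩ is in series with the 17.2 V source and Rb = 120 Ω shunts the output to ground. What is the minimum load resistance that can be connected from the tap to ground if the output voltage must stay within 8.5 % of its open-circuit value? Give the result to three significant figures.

R_L(min) ≈ 1.15 kΩ

Output resistance R_th = Ra‖Rb = (1000 × 120)/1120 = 107.1 Ω.
The fractional drop is R_th/(R_th + R_L); requiring this ≤ 0.0850 gives R_L ≥ R_th(1/0.0850 − 1) = 107.1 × 10.76 = 1.15 kΩ.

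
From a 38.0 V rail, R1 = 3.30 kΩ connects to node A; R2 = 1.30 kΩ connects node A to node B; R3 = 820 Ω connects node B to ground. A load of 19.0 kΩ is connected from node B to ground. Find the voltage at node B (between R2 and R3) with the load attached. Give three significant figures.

V ≈ 5.55 V

At node B, R3 is in parallel with the load: R3‖R_L = 786.1 Ω.
Below node A the resistance is R2 + (R3‖R_L) = 2086 Ω, so V_A = 38.0 × 2086/5386 = 14.72 V.
Then V_B = V_A × (R3‖R_L)/(R2 + R3‖R_L) = 14.72 × 786.1/2086 = 5.55 V.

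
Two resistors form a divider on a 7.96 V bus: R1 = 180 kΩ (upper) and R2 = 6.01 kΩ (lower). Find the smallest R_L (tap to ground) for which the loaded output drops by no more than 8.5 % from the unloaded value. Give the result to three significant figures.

Output resistance R_th = R1‖R2 = (180 × 6.01)/186.0 = 5.816 kΩ.
The fractional drop is R_th/(R_th + R_L); requiring this ≤ 0.0850 gives R_L ≥ R_th(1/0.0850 − 1) = 5.816 × 10.76 = 62.6 kΩ.

R_L(min) ≈ 62.6 kΩ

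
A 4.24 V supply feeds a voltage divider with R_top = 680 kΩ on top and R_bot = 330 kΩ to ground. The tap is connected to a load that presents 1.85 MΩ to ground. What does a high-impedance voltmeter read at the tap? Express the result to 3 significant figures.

V_out ≈ 1.24 V

The load sits in parallel with R_bot: R_bot‖R_L = (330 × 1850) / (330 + 1850) = 280.0 kΩ.
V_out = 4.24 × 280.0 / (680 + 280.0) = 4.24 × 280.0/960.0 = 1.24 V.
(Unloaded it would have been 1.39 V.)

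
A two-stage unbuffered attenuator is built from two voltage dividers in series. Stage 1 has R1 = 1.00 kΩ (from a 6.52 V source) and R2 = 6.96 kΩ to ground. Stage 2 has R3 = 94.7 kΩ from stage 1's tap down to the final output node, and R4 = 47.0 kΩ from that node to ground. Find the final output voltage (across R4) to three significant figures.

V_out ≈ 1.88 V

Stage 2 presents R3+R4 = 141.7 kΩ as a load on stage 1's tap.
Stage 1's lower leg becomes R2‖(R3+R4) = 6.634 kΩ, so V_mid = 6.52 × 6.634/7.634 = 5.666 V.
Stage 2 is itself unloaded: V_out = V_mid × R4/(R3+R4) = 5.666 × 47.0/141.7 = 1.88 V.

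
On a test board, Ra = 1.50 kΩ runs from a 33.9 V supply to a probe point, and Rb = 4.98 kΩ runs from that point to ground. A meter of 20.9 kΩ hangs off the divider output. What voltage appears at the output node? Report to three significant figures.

V_out ≈ 24.7 V

The load sits in parallel with Rb: Rb‖R_L = (4.98 × 20.9) / (4.98 + 20.9) = 4.022 kΩ.
V_out = 33.9 × 4.022 / (1.50 + 4.022) = 33.9 × 4.022/5.522 = 24.7 V.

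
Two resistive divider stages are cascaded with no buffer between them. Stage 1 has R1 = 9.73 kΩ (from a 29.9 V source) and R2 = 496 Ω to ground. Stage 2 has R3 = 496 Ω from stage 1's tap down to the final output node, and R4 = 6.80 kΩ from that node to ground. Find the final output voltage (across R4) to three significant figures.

Stage 2 presents R3+R4 = 7296 Ω as a load on stage 1's tap.
Stage 1's lower leg becomes R2‖(R3+R4) = 464.4 Ω, so V_mid = 29.9 × 464.4/10190 = 1.362 V.
Stage 2 is itself unloaded: V_out = V_mid × R4/(R3+R4) = 1.362 × 6800/7296 = 1.27 V.

V_out ≈ 1.27 V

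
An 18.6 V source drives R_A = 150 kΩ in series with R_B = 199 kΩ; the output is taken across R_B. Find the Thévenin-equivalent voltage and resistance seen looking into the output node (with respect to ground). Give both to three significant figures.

V_th is the open-circuit tap voltage: 18.6 × 199/(150 + 199) = 10.6 V.
With the supply zeroed, R_A and R_B appear in parallel from the tap: R_th = R_A‖R_B = (150 × 199)/349.0 = 85.5 kΩ.

V_th = 10.6 V, R_th = 85.5 kΩ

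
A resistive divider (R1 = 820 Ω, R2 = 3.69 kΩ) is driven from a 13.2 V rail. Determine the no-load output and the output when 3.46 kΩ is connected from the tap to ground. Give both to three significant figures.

Open-circuit: V = 13.2 × 3690/(820 + 3690) = 10.8 V.
With the load, R2 becomes R2‖R_L = 1786 Ω, so V = 13.2 × 1786/2606 = 9.05 V.

Unloaded: 10.8 V; loaded: 9.05 V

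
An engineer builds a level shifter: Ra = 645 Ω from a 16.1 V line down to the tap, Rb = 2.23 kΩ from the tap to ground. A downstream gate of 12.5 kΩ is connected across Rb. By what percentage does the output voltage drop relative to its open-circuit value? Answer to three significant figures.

3.85 %

The divider's output (Thévenin) resistance is Ra‖Rb = 500.3 Ω.
Fractional drop under load = R_th/(R_th + R_L) = 500.3 / (500.3 + 12500) = 0.03848.
So the output falls by 3.85 %.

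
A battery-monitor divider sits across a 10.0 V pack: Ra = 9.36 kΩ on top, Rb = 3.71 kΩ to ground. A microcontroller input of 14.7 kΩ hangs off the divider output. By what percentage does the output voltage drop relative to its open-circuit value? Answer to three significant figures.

15.3 %

Unloaded V = 10.0 × 3.71/13.07 = 2.839 V.
Loaded: Rb‖R_L = 2.962 kΩ, giving V = 10.0 × 2.962/12.32 = 2.404 V.
Drop = (2.839 − 2.404) / 2.839 = 15.3 %.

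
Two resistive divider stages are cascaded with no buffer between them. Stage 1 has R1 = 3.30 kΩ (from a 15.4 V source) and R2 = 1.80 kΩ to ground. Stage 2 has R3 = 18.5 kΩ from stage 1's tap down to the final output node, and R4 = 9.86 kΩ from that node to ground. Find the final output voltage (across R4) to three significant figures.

Stage 2 presents R3+R4 = 28.36 kΩ as a load on stage 1's tap.
Stage 1's lower leg becomes R2‖(R3+R4) = 1.693 kΩ, so V_mid = 15.4 × 1.693/4.993 = 5.221 V.
Stage 2 is itself unloaded: V_out = V_mid × R4/(R3+R4) = 5.221 × 9.86/28.36 = 1.82 V.

V_out ≈ 1.82 V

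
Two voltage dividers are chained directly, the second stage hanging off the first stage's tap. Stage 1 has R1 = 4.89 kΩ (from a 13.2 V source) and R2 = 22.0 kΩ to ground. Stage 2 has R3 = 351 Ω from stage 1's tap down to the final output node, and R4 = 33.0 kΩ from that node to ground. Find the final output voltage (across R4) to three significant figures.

V_out ≈ 9.54 V

Stage 2 presents R3+R4 = 33350 Ω as a load on stage 1's tap.
Stage 1's lower leg becomes R2‖(R3+R4) = 13260 Ω, so V_mid = 13.2 × 13260/18150 = 9.643 V.
Stage 2 is itself unloaded: V_out = V_mid × R4/(R3+R4) = 9.643 × 33000/33350 = 9.54 V.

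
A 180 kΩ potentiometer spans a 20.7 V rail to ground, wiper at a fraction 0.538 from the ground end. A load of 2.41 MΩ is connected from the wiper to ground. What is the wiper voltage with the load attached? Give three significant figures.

V ≈ 10.9 V

The wiper splits the pot into (1−α)R = 83.16 kΩ above and αR = 96.84 kΩ below.
Lower section ‖ load = 93.10 kΩ.
V_wiper = 20.7 × 93.10/(83.16 + 93.10) = 10.9 V.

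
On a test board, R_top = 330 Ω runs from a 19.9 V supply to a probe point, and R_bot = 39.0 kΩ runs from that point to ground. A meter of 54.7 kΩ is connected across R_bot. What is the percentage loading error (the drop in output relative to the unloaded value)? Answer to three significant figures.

0.595 %

The divider's output (Thévenin) resistance is R_top‖R_bot = 327.2 Ω.
Fractional drop under load = R_th/(R_th + R_L) = 327.2 / (327.2 + 54700) = 0.005947.
So the output falls by 0.595 %.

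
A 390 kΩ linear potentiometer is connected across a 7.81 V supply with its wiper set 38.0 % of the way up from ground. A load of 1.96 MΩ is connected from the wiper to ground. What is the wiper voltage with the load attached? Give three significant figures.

The wiper splits the pot into (1−α)R = 241.8 kΩ above and αR = 148.2 kΩ below.
Lower section ‖ load = 137.8 kΩ.
V_wiper = 7.81 × 137.8/(241.8 + 137.8) = 2.83 V.

V ≈ 2.83 V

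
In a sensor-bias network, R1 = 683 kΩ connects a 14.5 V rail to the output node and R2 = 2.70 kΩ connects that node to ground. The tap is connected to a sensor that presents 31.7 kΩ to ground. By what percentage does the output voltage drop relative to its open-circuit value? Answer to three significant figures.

The divider's output (Thévenin) resistance is R1‖R2 = 2.689 kΩ.
Fractional drop under load = R_th/(R_th + R_L) = 2.689 / (2.689 + 31.7) = 0.07820.
So the output falls by 7.82 %.

7.82 %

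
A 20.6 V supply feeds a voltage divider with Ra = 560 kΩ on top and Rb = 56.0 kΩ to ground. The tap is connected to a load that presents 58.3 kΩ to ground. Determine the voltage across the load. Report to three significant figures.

V_out ≈ 1.00 V

The load sits in parallel with Rb: Rb‖R_L = (56.0 × 58.3) / (56.0 + 58.3) = 28.56 kΩ.
V_out = 20.6 × 28.56 / (560 + 28.56) = 20.6 × 28.56/588.6 = 1.00 V.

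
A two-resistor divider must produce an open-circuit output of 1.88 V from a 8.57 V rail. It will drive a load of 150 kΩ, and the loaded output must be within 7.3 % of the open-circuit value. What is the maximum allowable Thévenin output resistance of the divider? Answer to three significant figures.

R_th ≤ 11.8 kΩ

Loading drop = R_th/(R_th + R_L) ≤ 0.0730, so R_th ≤ R_L · ε/(1−ε) = 150 kΩ × 0.0730/0.9270 = 11.8 kΩ.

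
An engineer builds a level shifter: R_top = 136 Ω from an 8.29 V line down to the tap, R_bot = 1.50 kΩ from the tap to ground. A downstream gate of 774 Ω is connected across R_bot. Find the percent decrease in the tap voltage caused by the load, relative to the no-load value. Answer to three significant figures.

13.9 %

Unloaded V = 8.29 × 1500/1636 = 7.6009 V.
Loaded: R_bot‖R_L = 510.6 Ω, giving V = 8.29 × 510.6/646.6 = 6.5462 V.
Drop = (7.6009 − 6.5462) / 7.6009 = 13.9 %.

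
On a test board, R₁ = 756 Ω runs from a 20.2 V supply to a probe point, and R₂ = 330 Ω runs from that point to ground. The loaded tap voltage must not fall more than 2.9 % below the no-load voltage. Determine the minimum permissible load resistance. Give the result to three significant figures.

Output resistance R_th = R₁‖R₂ = (756 × 330)/1086 = 229.7 Ω.
The fractional drop is R_th/(R_th + R_L); requiring this ≤ 0.0290 gives R_L ≥ R_th(1/0.0290 − 1) = 229.7 × 33.48 = 7.69 kΩ.

R_L(min) ≈ 7.69 kΩ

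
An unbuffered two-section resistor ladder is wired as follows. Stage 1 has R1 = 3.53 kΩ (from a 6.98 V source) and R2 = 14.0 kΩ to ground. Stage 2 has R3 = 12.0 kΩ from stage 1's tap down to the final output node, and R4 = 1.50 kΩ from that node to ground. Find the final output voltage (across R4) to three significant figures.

V_out ≈ 0.512 V

Stage 2 presents R3+R4 = 13.50 kΩ as a load on stage 1's tap.
Stage 1's lower leg becomes R2‖(R3+R4) = 6.873 kΩ, so V_mid = 6.98 × 6.873/10.40 = 4.611 V.
Stage 2 is itself unloaded: V_out = V_mid × R4/(R3+R4) = 4.611 × 1.50/13.50 = 0.512 V.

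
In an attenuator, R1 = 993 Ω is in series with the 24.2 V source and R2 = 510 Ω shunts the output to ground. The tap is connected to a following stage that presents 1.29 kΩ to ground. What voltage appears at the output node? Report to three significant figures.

The load sits in parallel with R2: R2‖R_L = (510 × 1290) / (510 + 1290) = 365.5 Ω.
V_out = 24.2 × 365.5 / (993 + 365.5) = 24.2 × 365.5/1358 = 6.51 V.

V_out ≈ 6.51 V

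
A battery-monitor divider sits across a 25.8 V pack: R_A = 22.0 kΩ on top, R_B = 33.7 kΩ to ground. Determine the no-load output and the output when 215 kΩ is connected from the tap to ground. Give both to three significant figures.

Unloaded: 15.6 V; loaded: 14.7 V

Open-circuit: V = 25.8 × 33.7/(22.0 + 33.7) = 15.6 V.
With the load, R_B becomes R_B‖R_L = 29.13 kΩ, so V = 25.8 × 29.13/51.13 = 14.7 V.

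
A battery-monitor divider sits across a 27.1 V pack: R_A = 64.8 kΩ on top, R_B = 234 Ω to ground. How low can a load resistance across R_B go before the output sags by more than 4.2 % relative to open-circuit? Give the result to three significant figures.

Output resistance R_th = R_A‖R_B = (64800 × 234)/65030 = 233.2 Ω.
The fractional drop is R_th/(R_th + R_L); requiring this ≤ 0.0420 gives R_L ≥ R_th(1/0.0420 − 1) = 233.2 × 22.81 = 5.32 kΩ.

R_L(min) ≈ 5.32 kΩ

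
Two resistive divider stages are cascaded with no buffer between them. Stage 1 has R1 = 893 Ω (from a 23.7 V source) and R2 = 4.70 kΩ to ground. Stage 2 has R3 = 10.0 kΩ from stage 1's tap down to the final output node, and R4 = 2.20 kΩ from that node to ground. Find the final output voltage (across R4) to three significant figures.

V_out ≈ 3.38 V

Stage 2 presents R3+R4 = 12200 Ω as a load on stage 1's tap.
Stage 1's lower leg becomes R2‖(R3+R4) = 3393 Ω, so V_mid = 23.7 × 3393/4286 = 18.76 V.
Stage 2 is itself unloaded: V_out = V_mid × R4/(R3+R4) = 18.76 × 2200/12200 = 3.38 V.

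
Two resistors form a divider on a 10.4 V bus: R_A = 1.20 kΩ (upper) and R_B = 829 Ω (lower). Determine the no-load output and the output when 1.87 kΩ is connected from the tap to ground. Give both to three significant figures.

Open-circuit: V = 10.4 × 829/(1200 + 829) = 4.25 V.
With the load, R_B becomes R_B‖R_L = 574.4 Ω, so V = 10.4 × 574.4/1774 = 3.37 V.

Unloaded: 4.25 V; loaded: 3.37 V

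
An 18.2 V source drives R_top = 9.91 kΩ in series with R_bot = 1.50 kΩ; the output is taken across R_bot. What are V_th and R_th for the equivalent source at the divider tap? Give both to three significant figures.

V_th is the open-circuit tap voltage: 18.2 × 1.50/(9.91 + 1.50) = 2.39 V.
With the supply zeroed, R_top and R_bot appear in parallel from the tap: R_th = R_top‖R_bot = (9.91 × 1.50)/11.41 = 1.30 kΩ.

V_th = 2.39 V, R_th = 1.30 kΩ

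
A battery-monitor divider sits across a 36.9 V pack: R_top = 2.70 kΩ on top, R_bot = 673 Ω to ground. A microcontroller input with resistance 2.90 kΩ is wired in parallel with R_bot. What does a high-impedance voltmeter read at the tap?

V_out ≈ 6.21 V

The load sits in parallel with R_bot: R_bot‖R_L = (673 × 2900) / (673 + 2900) = 546.2 Ω.
V_out = 36.9 × 546.2 / (2700 + 546.2) = 36.9 × 546.2/3246 = 6.21 V.
(Unloaded it would have been 7.36 V.)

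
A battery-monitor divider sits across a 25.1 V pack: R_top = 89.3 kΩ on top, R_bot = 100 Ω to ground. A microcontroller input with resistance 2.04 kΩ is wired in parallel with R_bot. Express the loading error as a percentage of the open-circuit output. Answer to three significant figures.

4.67 %

The divider's output (Thévenin) resistance is R_top‖R_bot = 99.89 Ω.
Fractional drop under load = R_th/(R_th + R_L) = 99.89 / (99.89 + 2040) = 0.04668.
So the output falls by 4.67 %.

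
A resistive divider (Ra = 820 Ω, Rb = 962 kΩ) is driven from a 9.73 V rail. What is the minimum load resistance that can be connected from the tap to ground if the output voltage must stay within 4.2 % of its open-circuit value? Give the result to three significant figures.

R_L(min) ≈ 18.7 kΩ

Output resistance R_th = Ra‖Rb = (820 × 962000)/962800 = 819.3 Ω.
The fractional drop is R_th/(R_th + R_L); requiring this ≤ 0.0420 gives R_L ≥ R_th(1/0.0420 − 1) = 819.3 × 22.81 = 18.7 kΩ.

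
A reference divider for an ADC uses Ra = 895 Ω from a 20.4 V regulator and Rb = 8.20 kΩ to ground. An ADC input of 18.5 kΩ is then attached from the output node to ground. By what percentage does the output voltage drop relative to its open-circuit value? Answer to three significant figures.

4.18 %

The divider's output (Thévenin) resistance is Ra‖Rb = 806.9 Ω.
Fractional drop under load = R_th/(R_th + R_L) = 806.9 / (806.9 + 18500) = 0.04179.
So the output falls by 4.18 %.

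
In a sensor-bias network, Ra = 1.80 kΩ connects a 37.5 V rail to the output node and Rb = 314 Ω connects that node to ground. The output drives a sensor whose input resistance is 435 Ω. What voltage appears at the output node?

V_out ≈ 3.45 V

The load sits in parallel with Rb: Rb‖R_L = (314 × 435) / (314 + 435) = 182.4 Ω.
V_out = 37.5 × 182.4 / (1800 + 182.4) = 37.5 × 182.4/1982 = 3.45 V.
(Unloaded it would have been 5.57 V.)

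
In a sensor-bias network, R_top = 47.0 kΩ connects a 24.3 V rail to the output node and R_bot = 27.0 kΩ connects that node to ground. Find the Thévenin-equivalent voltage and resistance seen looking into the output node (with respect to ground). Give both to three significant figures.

V_th is the open-circuit tap voltage: 24.3 × 27.0/(47.0 + 27.0) = 8.87 V.
With the supply zeroed, R_top and R_bot appear in parallel from the tap: R_th = R_top‖R_bot = (47.0 × 27.0)/74.00 = 17.1 kΩ.

V_th = 8.87 V, R_th = 17.1 kΩ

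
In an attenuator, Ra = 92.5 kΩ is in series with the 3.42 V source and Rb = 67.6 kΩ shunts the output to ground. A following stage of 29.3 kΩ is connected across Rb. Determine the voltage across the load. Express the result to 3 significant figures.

V_out ≈ 0.619 V

The load sits in parallel with Rb: Rb‖R_L = (67.6 × 29.3) / (67.6 + 29.3) = 20.44 kΩ.
V_out = 3.42 × 20.44 / (92.5 + 20.44) = 3.42 × 20.44/112.9 = 0.619 V.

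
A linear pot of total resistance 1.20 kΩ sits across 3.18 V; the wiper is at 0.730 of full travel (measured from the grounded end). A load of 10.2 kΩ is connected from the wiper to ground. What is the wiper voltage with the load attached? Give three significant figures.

The wiper splits the pot into (1−α)R = 324.0 Ω above and αR = 876.0 Ω below.
Lower section ‖ load = 806.7 Ω.
V_wiper = 3.18 × 806.7/(324.0 + 806.7) = 2.27 V.

V ≈ 2.27 V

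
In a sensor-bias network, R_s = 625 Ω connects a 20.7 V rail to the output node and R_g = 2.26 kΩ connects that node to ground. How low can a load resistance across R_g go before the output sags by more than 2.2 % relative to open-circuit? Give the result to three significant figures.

Output resistance R_th = R_s‖R_g = (625 × 2260)/2885 = 489.6 Ω.
The fractional drop is R_th/(R_th + R_L); requiring this ≤ 0.0220 gives R_L ≥ R_th(1/0.0220 − 1) = 489.6 × 44.45 = 21.8 kΩ.

R_L(min) ≈ 21.8 kΩ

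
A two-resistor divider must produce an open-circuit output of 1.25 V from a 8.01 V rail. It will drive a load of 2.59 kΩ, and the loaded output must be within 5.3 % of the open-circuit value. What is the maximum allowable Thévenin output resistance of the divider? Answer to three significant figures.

R_th ≤ 145 Ω

Loading drop = R_th/(R_th + R_L) ≤ 0.0530, so R_th ≤ R_L · ε/(1−ε) = 2.59 kΩ × 0.0530/0.9470 = 145 Ω.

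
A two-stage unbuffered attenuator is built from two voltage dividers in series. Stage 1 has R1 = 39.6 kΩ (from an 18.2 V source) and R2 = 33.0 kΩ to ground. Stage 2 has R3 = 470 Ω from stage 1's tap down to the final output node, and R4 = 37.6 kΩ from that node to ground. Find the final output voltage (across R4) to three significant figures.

V_out ≈ 5.55 V

Stage 2 presents R3+R4 = 38070 Ω as a load on stage 1's tap.
Stage 1's lower leg becomes R2‖(R3+R4) = 17680 Ω, so V_mid = 18.2 × 17680/57280 = 5.617 V.
Stage 2 is itself unloaded: V_out = V_mid × R4/(R3+R4) = 5.617 × 37600/38070 = 5.55 V.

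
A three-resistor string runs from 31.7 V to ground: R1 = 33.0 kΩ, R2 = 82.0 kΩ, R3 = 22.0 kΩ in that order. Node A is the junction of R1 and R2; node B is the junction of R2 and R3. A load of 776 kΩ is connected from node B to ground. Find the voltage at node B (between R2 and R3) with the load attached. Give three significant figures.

At node B, R3 is in parallel with the load: R3‖R_L = 21.39 kΩ.
Below node A the resistance is R2 + (R3‖R_L) = 103.4 kΩ, so V_A = 31.7 × 103.4/136.4 = 24.03 V.
Then V_B = V_A × (R3‖R_L)/(R2 + R3‖R_L) = 24.03 × 21.39/103.4 = 4.97 V.

V ≈ 4.97 V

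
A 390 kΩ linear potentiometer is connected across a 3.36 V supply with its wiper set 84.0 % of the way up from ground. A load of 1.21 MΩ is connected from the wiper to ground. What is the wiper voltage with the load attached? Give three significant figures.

V ≈ 2.71 V

The wiper splits the pot into (1−α)R = 62.40 kΩ above and αR = 327.6 kΩ below.
Lower section ‖ load = 257.8 kΩ.
V_wiper = 3.36 × 257.8/(62.40 + 257.8) = 2.71 V.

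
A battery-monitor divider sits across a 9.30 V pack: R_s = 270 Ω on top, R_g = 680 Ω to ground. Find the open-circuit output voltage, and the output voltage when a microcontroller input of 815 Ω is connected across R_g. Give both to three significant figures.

Open-circuit: V = 9.30 × 680/(270 + 680) = 6.66 V.
With the load, R_g becomes R_g‖R_L = 370.7 Ω, so V = 9.30 × 370.7/640.7 = 5.38 V.

Unloaded: 6.66 V; loaded: 5.38 V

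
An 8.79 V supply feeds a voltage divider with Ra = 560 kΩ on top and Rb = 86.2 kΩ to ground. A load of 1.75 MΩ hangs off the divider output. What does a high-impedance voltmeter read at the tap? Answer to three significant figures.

V_out ≈ 1.12 V

The load sits in parallel with Rb: Rb‖R_L = (86.2 × 1750) / (86.2 + 1750) = 82.15 kΩ.
V_out = 8.79 × 82.15 / (560 + 82.15) = 8.79 × 82.15/642.2 = 1.12 V.
(Unloaded it would have been 1.17 V.)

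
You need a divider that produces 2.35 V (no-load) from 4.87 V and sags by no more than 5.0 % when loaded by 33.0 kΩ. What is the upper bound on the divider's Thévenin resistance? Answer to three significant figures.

R_th ≤ 1.74 kΩ

Loading drop = R_th/(R_th + R_L) ≤ 0.0500, so R_th ≤ R_L · ε/(1−ε) = 33.0 kΩ × 0.0500/0.9500 = 1.74 kΩ.
(Any R1, R2 with R2/(R1+R2) = 0.483 and R1‖R2 ≤ 1.74 kΩ will meet the spec.)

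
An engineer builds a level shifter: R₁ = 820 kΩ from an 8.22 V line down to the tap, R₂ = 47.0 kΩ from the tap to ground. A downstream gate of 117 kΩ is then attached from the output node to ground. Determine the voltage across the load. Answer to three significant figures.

The load sits in parallel with R₂: R₂‖R_L = (47.0 × 117) / (47.0 + 117) = 33.53 kΩ.
V_out = 8.22 × 33.53 / (820 + 33.53) = 8.22 × 33.53/853.5 = 0.323 V.

V_out ≈ 0.323 V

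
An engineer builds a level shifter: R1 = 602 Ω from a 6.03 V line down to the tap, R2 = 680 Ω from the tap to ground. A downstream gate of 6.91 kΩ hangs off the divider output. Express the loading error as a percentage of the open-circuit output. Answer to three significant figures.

The divider's output (Thévenin) resistance is R1‖R2 = 319.3 Ω.
Fractional drop under load = R_th/(R_th + R_L) = 319.3 / (319.3 + 6910) = 0.04417.
So the output falls by 4.42 %.

4.42 %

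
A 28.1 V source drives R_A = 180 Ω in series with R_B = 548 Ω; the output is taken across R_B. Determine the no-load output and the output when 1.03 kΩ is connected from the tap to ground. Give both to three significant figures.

Unloaded: 21.2 V; loaded: 18.7 V

Open-circuit: V = 28.1 × 548/(180 + 548) = 21.2 V.
With the load, R_B becomes R_B‖R_L = 357.7 Ω, so V = 28.1 × 357.7/537.7 = 18.7 V.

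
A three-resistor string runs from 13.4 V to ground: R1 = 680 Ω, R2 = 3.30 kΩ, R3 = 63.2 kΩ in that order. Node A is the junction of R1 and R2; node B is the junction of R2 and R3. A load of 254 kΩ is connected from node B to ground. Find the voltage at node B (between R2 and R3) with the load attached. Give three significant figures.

At node B, R3 is in parallel with the load: R3‖R_L = 50610 Ω.
Below node A the resistance is R2 + (R3‖R_L) = 53910 Ω, so V_A = 13.4 × 53910/54590 = 13.23 V.
Then V_B = V_A × (R3‖R_L)/(R2 + R3‖R_L) = 13.23 × 50610/53910 = 12.4 V.

V ≈ 12.4 V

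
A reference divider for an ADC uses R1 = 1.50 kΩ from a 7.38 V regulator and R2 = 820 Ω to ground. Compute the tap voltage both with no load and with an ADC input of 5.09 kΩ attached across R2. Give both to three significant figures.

Unloaded: 2.61 V; loaded: 2.36 V

Open-circuit: V = 7.38 × 820/(1500 + 820) = 2.61 V.
With the load, R2 becomes R2‖R_L = 706.2 Ω, so V = 7.38 × 706.2/2206 = 2.36 V.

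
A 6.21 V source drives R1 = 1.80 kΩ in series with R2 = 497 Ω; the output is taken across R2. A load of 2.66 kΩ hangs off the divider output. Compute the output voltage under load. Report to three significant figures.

V_out ≈ 1.17 V

The load sits in parallel with R2: R2‖R_L = (497 × 2660) / (497 + 2660) = 418.8 Ω.
V_out = 6.21 × 418.8 / (1800 + 418.8) = 6.21 × 418.8/2219 = 1.17 V.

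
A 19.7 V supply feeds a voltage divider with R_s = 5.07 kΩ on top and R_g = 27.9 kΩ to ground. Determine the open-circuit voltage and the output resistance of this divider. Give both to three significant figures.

V_th = 16.7 V, R_th = 4.29 kΩ

V_th is the open-circuit tap voltage: 19.7 × 27.9/(5.07 + 27.9) = 16.7 V.
With the supply zeroed, R_s and R_g appear in parallel from the tap: R_th = R_s‖R_g = (5.07 × 27.9)/32.97 = 4.29 kΩ.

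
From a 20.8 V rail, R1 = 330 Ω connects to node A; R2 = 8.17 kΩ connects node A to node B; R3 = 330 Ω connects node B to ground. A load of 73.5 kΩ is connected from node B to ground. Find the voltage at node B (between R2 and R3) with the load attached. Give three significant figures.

At node B, R3 is in parallel with the load: R3‖R_L = 328.5 Ω.
Below node A the resistance is R2 + (R3‖R_L) = 8499 Ω, so V_A = 20.8 × 8499/8829 = 20.02 V.
Then V_B = V_A × (R3‖R_L)/(R2 + R3‖R_L) = 20.02 × 328.5/8499 = 0.774 V.

V ≈ 0.774 V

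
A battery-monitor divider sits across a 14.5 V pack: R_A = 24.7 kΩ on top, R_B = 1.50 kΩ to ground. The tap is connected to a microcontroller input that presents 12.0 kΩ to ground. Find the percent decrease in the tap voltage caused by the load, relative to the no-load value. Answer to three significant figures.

10.5 %

Unloaded V = 14.5 × 1.50/26.20 = 0.83015 V.
Loaded: R_B‖R_L = 1.333 kΩ, giving V = 14.5 × 1.333/26.03 = 0.74264 V.
Drop = (0.83015 − 0.74264) / 0.83015 = 10.5 %.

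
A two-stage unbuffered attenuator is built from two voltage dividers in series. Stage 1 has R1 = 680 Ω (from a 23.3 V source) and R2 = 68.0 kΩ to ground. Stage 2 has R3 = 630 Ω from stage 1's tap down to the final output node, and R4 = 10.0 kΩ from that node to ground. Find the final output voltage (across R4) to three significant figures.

Stage 2 presents R3+R4 = 10630 Ω as a load on stage 1's tap.
Stage 1's lower leg becomes R2‖(R3+R4) = 9193 Ω, so V_mid = 23.3 × 9193/9873 = 21.70 V.
Stage 2 is itself unloaded: V_out = V_mid × R4/(R3+R4) = 21.70 × 10000/10630 = 20.4 V.

V_out ≈ 20.4 V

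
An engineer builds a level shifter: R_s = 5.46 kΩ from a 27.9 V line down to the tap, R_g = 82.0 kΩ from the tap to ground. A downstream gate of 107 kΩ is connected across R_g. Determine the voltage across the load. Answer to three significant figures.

The load sits in parallel with R_g: R_g‖R_L = (82.0 × 107) / (82.0 + 107) = 46.42 kΩ.
V_out = 27.9 × 46.42 / (5.46 + 46.42) = 27.9 × 46.42/51.88 = 25.0 V.

V_out ≈ 25.0 V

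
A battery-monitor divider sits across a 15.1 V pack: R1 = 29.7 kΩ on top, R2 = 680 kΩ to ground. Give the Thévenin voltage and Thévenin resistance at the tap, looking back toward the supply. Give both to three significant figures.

V_th = 14.5 V, R_th = 28.5 kΩ

V_th is the open-circuit tap voltage: 15.1 × 680/(29.7 + 680) = 14.5 V.
With the supply zeroed, R1 and R2 appear in parallel from the tap: R_th = R1‖R2 = (29.7 × 680)/709.7 = 28.5 kΩ.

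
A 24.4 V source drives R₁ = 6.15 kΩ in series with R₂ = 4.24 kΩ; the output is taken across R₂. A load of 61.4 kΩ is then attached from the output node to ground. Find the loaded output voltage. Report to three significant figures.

The load sits in parallel with R₂: R₂‖R_L = (4.24 × 61.4) / (4.24 + 61.4) = 3.966 kΩ.
V_out = 24.4 × 3.966 / (6.15 + 3.966) = 24.4 × 3.966/10.12 = 9.57 V.

V_out ≈ 9.57 V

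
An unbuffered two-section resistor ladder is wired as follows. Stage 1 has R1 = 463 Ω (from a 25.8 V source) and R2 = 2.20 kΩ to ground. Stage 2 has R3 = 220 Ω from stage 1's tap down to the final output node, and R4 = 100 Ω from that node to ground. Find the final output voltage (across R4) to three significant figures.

V_out ≈ 3.03 V

Stage 2 presents R3+R4 = 320.0 Ω as a load on stage 1's tap.
Stage 1's lower leg becomes R2‖(R3+R4) = 279.4 Ω, so V_mid = 25.8 × 279.4/742.4 = 9.709 V.
Stage 2 is itself unloaded: V_out = V_mid × R4/(R3+R4) = 9.709 × 100/320.0 = 3.03 V.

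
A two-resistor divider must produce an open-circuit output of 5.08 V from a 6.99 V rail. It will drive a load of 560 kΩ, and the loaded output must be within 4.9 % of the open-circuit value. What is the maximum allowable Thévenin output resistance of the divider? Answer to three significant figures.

Loading drop = R_th/(R_th + R_L) ≤ 0.0490, so R_th ≤ R_L · ε/(1−ε) = 560 kΩ × 0.0490/0.9510 = 28.9 kΩ.
(Any R1, R2 with R2/(R1+R2) = 0.727 and R1‖R2 ≤ 28.9 kΩ will meet the spec.)

R_th ≤ 28.9 kΩ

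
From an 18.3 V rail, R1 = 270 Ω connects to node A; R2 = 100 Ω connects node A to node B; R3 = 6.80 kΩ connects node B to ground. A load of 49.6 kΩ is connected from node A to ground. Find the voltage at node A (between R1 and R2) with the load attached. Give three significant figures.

Below node A the series string R2+R3 = 6900 Ω sits in parallel with the 49600 Ω load: 6057 Ω.
V_A = 18.3 × 6057/(270 + 6057) = 17.5 V.

V ≈ 17.5 V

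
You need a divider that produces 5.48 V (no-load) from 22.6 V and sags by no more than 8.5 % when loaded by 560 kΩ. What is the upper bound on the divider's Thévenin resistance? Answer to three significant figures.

Loading drop = R_th/(R_th + R_L) ≤ 0.0850, so R_th ≤ R_L · ε/(1−ε) = 560 kΩ × 0.0850/0.9150 = 52.0 kΩ.

R_th ≤ 52.0 kΩ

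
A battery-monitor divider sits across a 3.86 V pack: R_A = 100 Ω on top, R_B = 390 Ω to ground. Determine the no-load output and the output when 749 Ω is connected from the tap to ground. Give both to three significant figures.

Unloaded: 3.07 V; loaded: 2.78 V

Open-circuit: V = 3.86 × 390/(100 + 390) = 3.07 V.
With the load, R_B becomes R_B‖R_L = 256.5 Ω, so V = 3.86 × 256.5/356.5 = 2.78 V.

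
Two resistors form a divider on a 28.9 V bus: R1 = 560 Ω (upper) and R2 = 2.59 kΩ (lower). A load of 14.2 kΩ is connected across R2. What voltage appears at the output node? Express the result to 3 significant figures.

V_out ≈ 23.0 V

The load sits in parallel with R2: R2‖R_L = (2590 × 14200) / (2590 + 14200) = 2190 Ω.
V_out = 28.9 × 2190 / (560 + 2190) = 28.9 × 2190/2750 = 23.0 V.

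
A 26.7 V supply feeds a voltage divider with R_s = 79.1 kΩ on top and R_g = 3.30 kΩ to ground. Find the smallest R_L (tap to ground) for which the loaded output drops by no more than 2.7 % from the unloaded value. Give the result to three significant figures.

R_L(min) ≈ 114 kΩ

Output resistance R_th = R_s‖R_g = (79.1 × 3.30)/82.40 = 3.168 kΩ.
The fractional drop is R_th/(R_th + R_L); requiring this ≤ 0.0270 gives R_L ≥ R_th(1/0.0270 − 1) = 3.168 × 36.04 = 114 kΩ.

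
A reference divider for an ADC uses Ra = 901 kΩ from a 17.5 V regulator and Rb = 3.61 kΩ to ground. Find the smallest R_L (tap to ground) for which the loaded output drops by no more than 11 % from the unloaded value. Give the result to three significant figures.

R_L(min) ≈ 29.1 kΩ

Output resistance R_th = Ra‖Rb = (901 × 3.61)/904.6 = 3.596 kΩ.
The fractional drop is R_th/(R_th + R_L); requiring this ≤ 0.110 gives R_L ≥ R_th(1/0.110 − 1) = 3.596 × 8.091 = 29.1 kΩ.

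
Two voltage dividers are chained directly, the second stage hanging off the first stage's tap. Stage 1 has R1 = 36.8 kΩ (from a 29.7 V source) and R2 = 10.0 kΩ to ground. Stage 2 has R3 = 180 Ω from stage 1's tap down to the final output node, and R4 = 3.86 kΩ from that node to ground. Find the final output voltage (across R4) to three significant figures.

V_out ≈ 2.06 V

Stage 2 presents R3+R4 = 4040 Ω as a load on stage 1's tap.
Stage 1's lower leg becomes R2‖(R3+R4) = 2877 Ω, so V_mid = 29.7 × 2877/39680 = 2.154 V.
Stage 2 is itself unloaded: V_out = V_mid × R4/(R3+R4) = 2.154 × 3860/4040 = 2.06 V.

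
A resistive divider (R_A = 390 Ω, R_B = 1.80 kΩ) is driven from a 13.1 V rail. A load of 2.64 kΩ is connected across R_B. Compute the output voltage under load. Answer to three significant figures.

The load sits in parallel with R_B: R_B‖R_L = (1800 × 2640) / (1800 + 2640) = 1070 Ω.
V_out = 13.1 × 1070 / (390 + 1070) = 13.1 × 1070/1460 = 9.60 V.
(Unloaded it would have been 10.8 V.)

V_out ≈ 9.60 V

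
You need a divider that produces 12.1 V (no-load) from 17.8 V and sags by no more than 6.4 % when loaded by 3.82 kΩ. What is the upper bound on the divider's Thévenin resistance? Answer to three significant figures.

Loading drop = R_th/(R_th + R_L) ≤ 0.0640, so R_th ≤ R_L · ε/(1−ε) = 3.82 kΩ × 0.0640/0.9360 = 261 Ω.

R_th ≤ 261 Ω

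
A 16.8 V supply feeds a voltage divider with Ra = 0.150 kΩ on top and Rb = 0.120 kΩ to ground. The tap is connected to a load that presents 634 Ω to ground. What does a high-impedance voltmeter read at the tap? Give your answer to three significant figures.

V_out ≈ 6.76 V

The load sits in parallel with Rb: Rb‖R_L = (120 × 634) / (120 + 634) = 100.9 Ω.
V_out = 16.8 × 100.9 / (150 + 100.9) = 16.8 × 100.9/250.9 = 6.76 V.
(Unloaded it would have been 7.47 V.)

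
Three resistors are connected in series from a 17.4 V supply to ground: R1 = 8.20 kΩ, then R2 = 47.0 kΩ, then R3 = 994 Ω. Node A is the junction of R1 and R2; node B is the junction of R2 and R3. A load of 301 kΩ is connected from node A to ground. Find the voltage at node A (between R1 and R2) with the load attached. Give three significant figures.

V ≈ 14.5 V

Below node A the series string R2+R3 = 47990 Ω sits in parallel with the 301000 Ω load: 41390 Ω.
V_A = 17.4 × 41390/(8200 + 41390) = 14.5 V.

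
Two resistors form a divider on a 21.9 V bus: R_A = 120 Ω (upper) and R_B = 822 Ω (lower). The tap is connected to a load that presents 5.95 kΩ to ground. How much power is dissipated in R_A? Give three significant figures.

P ≈ 81.1 mW

Total resistance from the source is R_A + (R_B‖R_L) = 842.2 Ω, so I = 21.9/842.2 Ω = 26.00 mA.
P = I²·R_A = (26.00 mA)² × 120 Ω = 81.1 mW.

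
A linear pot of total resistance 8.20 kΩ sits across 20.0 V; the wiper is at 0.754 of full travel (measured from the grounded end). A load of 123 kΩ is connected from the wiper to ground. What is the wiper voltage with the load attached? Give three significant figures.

The wiper splits the pot into (1−α)R = 2.017 kΩ above and αR = 6.183 kΩ below.
Lower section ‖ load = 5.887 kΩ.
V_wiper = 20.0 × 5.887/(2.017 + 5.887) = 14.9 V.

V ≈ 14.9 V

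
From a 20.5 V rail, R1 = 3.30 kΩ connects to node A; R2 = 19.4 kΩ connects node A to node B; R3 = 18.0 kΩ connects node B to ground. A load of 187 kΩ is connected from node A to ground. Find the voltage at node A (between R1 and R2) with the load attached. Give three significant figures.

V ≈ 18.5 V

Below node A the series string R2+R3 = 37.40 kΩ sits in parallel with the 187 kΩ load: 31.17 kΩ.
V_A = 20.5 × 31.17/(3.30 + 31.17) = 18.5 V.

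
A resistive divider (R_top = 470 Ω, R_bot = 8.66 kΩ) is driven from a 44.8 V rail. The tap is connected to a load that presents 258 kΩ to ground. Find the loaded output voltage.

The load sits in parallel with R_bot: R_bot‖R_L = (8660 × 258000) / (8660 + 258000) = 8379 Ω.
V_out = 44.8 × 8379 / (470 + 8379) = 44.8 × 8379/8849 = 42.4 V.

V_out ≈ 42.4 V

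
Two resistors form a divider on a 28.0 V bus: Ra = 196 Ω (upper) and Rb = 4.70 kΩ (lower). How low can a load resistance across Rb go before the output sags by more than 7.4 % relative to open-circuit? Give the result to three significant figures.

Output resistance R_th = Ra‖Rb = (196 × 4700)/4896 = 188.2 Ω.
The fractional drop is R_th/(R_th + R_L); requiring this ≤ 0.0740 gives R_L ≥ R_th(1/0.0740 − 1) = 188.2 × 12.51 = 2.35 kΩ.

R_L(min) ≈ 2.35 kΩ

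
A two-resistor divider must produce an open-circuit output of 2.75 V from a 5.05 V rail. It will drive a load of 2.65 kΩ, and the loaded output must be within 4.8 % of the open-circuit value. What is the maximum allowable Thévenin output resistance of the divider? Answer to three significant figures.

R_th ≤ 134 Ω

Loading drop = R_th/(R_th + R_L) ≤ 0.0480, so R_th ≤ R_L · ε/(1−ε) = 2.65 kΩ × 0.0480/0.9520 = 134 Ω.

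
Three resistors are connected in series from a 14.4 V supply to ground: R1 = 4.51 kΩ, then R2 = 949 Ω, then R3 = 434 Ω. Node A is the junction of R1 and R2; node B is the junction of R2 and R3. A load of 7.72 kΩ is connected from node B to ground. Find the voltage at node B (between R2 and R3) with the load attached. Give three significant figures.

V ≈ 1.01 V

At node B, R3 is in parallel with the load: R3‖R_L = 410.9 Ω.
Below node A the resistance is R2 + (R3‖R_L) = 1360 Ω, so V_A = 14.4 × 1360/5870 = 3.336 V.
Then V_B = V_A × (R3‖R_L)/(R2 + R3‖R_L) = 3.336 × 410.9/1360 = 1.01 V.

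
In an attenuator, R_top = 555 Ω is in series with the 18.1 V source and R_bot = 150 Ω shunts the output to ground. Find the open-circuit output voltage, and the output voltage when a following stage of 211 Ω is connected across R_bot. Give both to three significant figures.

Unloaded: 3.85 V; loaded: 2.47 V

Open-circuit: V = 18.1 × 150/(555 + 150) = 3.85 V.
With the load, R_bot becomes R_bot‖R_L = 87.67 Ω, so V = 18.1 × 87.67/642.7 = 2.47 V.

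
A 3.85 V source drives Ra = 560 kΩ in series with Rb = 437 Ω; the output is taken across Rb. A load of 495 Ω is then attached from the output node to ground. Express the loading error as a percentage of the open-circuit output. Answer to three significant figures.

The divider's output (Thévenin) resistance is Ra‖Rb = 436.7 Ω.
Fractional drop under load = R_th/(R_th + R_L) = 436.7 / (436.7 + 495) = 0.4687.
So the output falls by 46.9 %.

46.9 %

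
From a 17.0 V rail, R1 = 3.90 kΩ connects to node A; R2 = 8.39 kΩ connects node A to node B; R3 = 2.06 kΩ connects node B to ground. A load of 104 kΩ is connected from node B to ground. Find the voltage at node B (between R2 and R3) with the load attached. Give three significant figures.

At node B, R3 is in parallel with the load: R3‖R_L = 2.020 kΩ.
Below node A the resistance is R2 + (R3‖R_L) = 10.41 kΩ, so V_A = 17.0 × 10.41/14.31 = 12.37 V.
Then V_B = V_A × (R3‖R_L)/(R2 + R3‖R_L) = 12.37 × 2.020/10.41 = 2.40 V.

V ≈ 2.40 V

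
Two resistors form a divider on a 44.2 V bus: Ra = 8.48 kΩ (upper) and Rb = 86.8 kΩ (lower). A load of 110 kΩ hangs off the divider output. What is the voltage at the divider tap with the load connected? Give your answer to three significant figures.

The load sits in parallel with Rb: Rb‖R_L = (86.8 × 110) / (86.8 + 110) = 48.52 kΩ.
V_out = 44.2 × 48.52 / (8.48 + 48.52) = 44.2 × 48.52/57.00 = 37.6 V.

V_out ≈ 37.6 V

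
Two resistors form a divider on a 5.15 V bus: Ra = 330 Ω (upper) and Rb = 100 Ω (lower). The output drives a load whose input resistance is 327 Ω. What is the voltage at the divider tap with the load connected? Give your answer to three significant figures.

The load sits in parallel with Rb: Rb‖R_L = (100 × 327) / (100 + 327) = 76.58 Ω.
V_out = 5.15 × 76.58 / (330 + 76.58) = 5.15 × 76.58/406.6 = 0.970 V.

V_out ≈ 0.970 V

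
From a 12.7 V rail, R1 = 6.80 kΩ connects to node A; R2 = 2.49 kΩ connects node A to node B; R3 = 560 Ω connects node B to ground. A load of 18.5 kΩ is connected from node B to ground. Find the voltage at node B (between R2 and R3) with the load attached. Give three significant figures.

V ≈ 0.702 V

At node B, R3 is in parallel with the load: R3‖R_L = 543.5 Ω.
Below node A the resistance is R2 + (R3‖R_L) = 3034 Ω, so V_A = 12.7 × 3034/9834 = 3.918 V.
Then V_B = V_A × (R3‖R_L)/(R2 + R3‖R_L) = 3.918 × 543.5/3034 = 0.702 V.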